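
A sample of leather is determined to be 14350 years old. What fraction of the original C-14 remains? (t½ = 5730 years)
N/N₀ = (1/2)^(t/t½) = 0.1762 = 17.6%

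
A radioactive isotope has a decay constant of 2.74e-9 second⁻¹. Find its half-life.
t½ = ln(2)/λ = 2.53e8 seconds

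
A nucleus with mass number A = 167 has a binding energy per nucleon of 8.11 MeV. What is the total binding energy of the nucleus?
B.E. = 8.11 × 167 = 1354 MeV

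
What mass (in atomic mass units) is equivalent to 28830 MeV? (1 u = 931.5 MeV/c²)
m = E/c² = 30.95 u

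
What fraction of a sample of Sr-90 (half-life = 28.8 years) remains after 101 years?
N/N₀ = (1/2)^(t/t½) = 0.08796 = 8.8%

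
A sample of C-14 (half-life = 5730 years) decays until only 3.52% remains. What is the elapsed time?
t = t½ × log₂(N₀/N) = 27670 years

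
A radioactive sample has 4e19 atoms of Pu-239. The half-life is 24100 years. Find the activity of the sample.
A = λN = 1.15e15 decays/year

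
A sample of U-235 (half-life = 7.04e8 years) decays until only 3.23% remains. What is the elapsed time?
t = t½ × log₂(N₀/N) = 3.486e9 years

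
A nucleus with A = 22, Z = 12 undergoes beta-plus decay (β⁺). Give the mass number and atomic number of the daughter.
Daughter: A = 22, Z = 11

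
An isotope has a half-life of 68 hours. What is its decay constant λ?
λ = ln(2)/t½ = 0.01019 hour⁻¹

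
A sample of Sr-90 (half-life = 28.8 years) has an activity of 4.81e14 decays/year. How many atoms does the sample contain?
N = A/λ = 1.999e16 atoms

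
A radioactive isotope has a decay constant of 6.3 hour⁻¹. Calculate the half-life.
t½ = ln(2)/λ = 0.11 hours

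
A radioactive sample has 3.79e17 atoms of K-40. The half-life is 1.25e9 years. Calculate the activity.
A = λN = 2.102e8 decays/year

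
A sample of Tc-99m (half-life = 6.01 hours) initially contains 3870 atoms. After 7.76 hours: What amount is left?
N = N₀(1/2)^(t/t½) = 1581 atoms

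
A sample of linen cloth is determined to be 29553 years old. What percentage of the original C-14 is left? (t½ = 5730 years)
N/N₀ = (1/2)^(t/t½) = 0.02802 = 2.8%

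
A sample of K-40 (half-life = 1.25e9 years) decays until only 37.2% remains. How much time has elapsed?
t = t½ × log₂(N₀/N) = 1.783e9 years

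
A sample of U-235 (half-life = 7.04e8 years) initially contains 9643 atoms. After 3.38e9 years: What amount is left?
N = N₀(1/2)^(t/t½) = 345.9 atoms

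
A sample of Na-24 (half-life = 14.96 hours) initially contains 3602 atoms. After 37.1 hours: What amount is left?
N = N₀(1/2)^(t/t½) = 645.7 atoms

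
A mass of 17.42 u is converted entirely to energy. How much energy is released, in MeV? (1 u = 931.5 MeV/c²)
E = mc² = 16230 MeV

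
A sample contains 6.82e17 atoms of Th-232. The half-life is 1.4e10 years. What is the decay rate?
A = λN = 3.377e7 decays/year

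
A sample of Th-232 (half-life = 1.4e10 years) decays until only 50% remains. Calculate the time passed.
t = t½ × log₂(N₀/N) = 1.4e10 years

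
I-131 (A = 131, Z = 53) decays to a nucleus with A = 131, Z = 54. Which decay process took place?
ΔA = 0, ΔZ = +1 ⇒ beta-minus decay (β⁻)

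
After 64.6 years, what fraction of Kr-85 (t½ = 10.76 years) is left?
N/N₀ = (1/2)^(t/t½) = 0.01558 = 1.56%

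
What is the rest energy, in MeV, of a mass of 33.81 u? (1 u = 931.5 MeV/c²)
E = mc² = 31490 MeV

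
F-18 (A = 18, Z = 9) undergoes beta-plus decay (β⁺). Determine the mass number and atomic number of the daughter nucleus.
Daughter: A = 18, Z = 8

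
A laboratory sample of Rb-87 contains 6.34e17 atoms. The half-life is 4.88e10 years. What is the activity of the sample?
A = λN = 9.005e6 decays/year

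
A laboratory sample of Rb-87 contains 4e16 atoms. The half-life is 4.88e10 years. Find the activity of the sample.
A = λN = 5.682e5 decays/year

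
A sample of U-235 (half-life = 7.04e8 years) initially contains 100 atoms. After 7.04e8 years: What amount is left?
N = N₀(1/2)^(t/t½) = 50 atoms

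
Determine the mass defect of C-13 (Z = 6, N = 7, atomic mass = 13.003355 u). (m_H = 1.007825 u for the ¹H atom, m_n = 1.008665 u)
Δm = Z·m_H + N·m_n − M = 0.1043 u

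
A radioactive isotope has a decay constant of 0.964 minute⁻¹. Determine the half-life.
t½ = ln(2)/λ = 0.719 minutes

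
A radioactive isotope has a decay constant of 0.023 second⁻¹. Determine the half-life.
t½ = ln(2)/λ = 30.14 seconds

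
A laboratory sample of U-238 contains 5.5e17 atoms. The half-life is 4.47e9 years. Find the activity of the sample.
A = λN = 8.529e7 decays/year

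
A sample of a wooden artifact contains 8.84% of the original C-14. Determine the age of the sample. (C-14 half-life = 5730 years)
Age = t½ × log₂(1/ratio) = 20050 years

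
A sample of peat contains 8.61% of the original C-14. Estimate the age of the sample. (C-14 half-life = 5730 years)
Age = t½ × log₂(1/ratio) = 20270 years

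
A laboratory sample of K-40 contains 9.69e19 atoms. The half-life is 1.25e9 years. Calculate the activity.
A = λN = 5.373e10 decays/year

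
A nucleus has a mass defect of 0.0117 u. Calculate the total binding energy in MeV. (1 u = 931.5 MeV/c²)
B.E. = Δm × 931.5 = 10.9 MeV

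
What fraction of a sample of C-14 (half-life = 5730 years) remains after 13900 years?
N/N₀ = (1/2)^(t/t½) = 0.1861 = 18.6%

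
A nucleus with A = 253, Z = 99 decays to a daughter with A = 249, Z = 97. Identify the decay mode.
ΔA = -4, ΔZ = -2 ⇒ alpha decay (α)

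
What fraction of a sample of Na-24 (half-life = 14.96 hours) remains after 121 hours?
N/N₀ = (1/2)^(t/t½) = 0.003675 = 0.367%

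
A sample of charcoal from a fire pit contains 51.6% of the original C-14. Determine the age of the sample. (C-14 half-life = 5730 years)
Age = t½ × log₂(1/ratio) = 5470 years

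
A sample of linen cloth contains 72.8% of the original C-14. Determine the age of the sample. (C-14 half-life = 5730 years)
Age = t½ × log₂(1/ratio) = 2624 years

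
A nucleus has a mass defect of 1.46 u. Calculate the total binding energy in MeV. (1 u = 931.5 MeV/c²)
B.E. = Δm × 931.5 = 1360 MeV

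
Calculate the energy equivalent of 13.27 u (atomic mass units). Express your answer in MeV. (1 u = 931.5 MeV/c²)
E = mc² = 12360 MeV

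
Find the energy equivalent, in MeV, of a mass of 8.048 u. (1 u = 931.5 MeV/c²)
E = mc² = 7497 MeV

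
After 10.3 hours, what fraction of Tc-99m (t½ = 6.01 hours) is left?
N/N₀ = (1/2)^(t/t½) = 0.3049 = 30.5%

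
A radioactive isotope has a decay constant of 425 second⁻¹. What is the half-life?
t½ = ln(2)/λ = 0.001631 seconds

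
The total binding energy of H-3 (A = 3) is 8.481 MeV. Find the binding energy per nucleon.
B.E./A = 8.481/3 = 2.827 MeV/nucleon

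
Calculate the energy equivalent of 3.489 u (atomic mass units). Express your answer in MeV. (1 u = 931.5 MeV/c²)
E = mc² = 3250 MeV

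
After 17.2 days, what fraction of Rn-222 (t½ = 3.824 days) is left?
N/N₀ = (1/2)^(t/t½) = 0.04426 = 4.43%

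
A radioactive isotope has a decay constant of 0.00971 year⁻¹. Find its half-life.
t½ = ln(2)/λ = 71.38 years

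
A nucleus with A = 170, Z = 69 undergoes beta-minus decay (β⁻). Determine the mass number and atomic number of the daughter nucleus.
Daughter: A = 170, Z = 70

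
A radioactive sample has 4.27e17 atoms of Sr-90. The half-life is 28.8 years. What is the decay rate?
A = λN = 1.028e16 decays/year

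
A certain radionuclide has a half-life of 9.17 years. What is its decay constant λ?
λ = ln(2)/t½ = 0.07559 year⁻¹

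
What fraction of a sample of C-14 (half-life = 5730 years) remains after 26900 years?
N/N₀ = (1/2)^(t/t½) = 0.03862 = 3.86%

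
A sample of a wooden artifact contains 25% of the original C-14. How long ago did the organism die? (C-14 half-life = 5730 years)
Age = t½ × log₂(1/ratio) = 11460 years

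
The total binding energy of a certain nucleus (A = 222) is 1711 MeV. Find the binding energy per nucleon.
B.E./A = 1711/222 = 7.707 MeV/nucleon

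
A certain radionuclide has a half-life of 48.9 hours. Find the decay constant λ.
λ = ln(2)/t½ = 0.01417 hour⁻¹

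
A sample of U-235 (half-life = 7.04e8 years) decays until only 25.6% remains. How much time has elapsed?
t = t½ × log₂(N₀/N) = 1.384e9 years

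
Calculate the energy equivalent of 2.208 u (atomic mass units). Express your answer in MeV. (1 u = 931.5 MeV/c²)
E = mc² = 2057 MeV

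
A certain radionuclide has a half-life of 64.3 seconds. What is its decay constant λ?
λ = ln(2)/t½ = 0.01078 second⁻¹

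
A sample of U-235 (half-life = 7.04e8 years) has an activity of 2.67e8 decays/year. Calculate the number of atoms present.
N = A/λ = 2.712e17 atoms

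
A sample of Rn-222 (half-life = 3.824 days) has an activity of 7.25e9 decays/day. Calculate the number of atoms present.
N = A/λ = 4e10 atoms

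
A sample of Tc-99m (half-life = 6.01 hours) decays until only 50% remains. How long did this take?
t = t½ × log₂(N₀/N) = 6.01 hours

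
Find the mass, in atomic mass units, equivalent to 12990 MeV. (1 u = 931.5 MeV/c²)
m = E/c² = 13.95 u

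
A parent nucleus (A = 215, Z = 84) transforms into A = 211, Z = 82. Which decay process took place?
ΔA = -4, ΔZ = -2 ⇒ alpha decay (α)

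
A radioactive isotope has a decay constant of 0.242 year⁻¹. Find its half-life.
t½ = ln(2)/λ = 2.864 years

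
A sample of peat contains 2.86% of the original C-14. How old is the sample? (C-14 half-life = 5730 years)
Age = t½ × log₂(1/ratio) = 29380 years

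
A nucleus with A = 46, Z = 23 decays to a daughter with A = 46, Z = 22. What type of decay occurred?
ΔA = 0, ΔZ = -1 ⇒ beta-plus decay (β⁺) or electron capture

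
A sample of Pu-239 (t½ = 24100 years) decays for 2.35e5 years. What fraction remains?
N/N₀ = (1/2)^(t/t½) = 0.001161 = 0.116%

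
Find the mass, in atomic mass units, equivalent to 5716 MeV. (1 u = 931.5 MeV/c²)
m = E/c² = 6.136 u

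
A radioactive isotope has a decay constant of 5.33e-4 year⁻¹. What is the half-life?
t½ = ln(2)/λ = 1300 years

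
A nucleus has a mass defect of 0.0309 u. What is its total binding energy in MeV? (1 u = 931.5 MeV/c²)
B.E. = Δm × 931.5 = 28.78 MeV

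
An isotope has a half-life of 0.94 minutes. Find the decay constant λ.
λ = ln(2)/t½ = 0.7374 minute⁻¹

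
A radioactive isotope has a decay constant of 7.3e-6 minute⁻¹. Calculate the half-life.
t½ = ln(2)/λ = 94950 minutes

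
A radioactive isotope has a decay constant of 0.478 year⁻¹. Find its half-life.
t½ = ln(2)/λ = 1.45 years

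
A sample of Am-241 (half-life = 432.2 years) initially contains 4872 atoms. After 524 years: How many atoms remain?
N = N₀(1/2)^(t/t½) = 2103 atoms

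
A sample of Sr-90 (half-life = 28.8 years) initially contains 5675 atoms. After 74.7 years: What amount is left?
N = N₀(1/2)^(t/t½) = 940.1 atoms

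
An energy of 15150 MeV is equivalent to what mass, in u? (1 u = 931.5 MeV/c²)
m = E/c² = 16.26 u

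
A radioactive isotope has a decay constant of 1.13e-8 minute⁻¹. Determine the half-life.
t½ = ln(2)/λ = 6.134e7 minutes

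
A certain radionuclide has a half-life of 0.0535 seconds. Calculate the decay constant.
λ = ln(2)/t½ = 12.96 second⁻¹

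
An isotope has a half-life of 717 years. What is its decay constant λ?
λ = ln(2)/t½ = 9.667e-4 year⁻¹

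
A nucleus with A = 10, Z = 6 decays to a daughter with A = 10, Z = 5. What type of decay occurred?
ΔA = 0, ΔZ = -1 ⇒ beta-plus decay (β⁺) or electron capture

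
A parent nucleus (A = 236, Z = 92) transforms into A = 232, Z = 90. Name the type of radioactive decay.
ΔA = -4, ΔZ = -2 ⇒ alpha decay (α)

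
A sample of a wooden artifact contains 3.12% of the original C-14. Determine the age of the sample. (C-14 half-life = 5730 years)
Age = t½ × log₂(1/ratio) = 28660 years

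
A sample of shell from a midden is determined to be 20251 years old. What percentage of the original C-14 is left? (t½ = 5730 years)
N/N₀ = (1/2)^(t/t½) = 0.08632 = 8.63%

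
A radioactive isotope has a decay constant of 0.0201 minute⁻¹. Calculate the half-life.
t½ = ln(2)/λ = 34.48 minutes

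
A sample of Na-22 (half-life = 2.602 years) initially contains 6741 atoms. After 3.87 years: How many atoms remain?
N = N₀(1/2)^(t/t½) = 2404 atoms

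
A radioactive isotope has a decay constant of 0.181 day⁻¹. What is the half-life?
t½ = ln(2)/λ = 3.83 days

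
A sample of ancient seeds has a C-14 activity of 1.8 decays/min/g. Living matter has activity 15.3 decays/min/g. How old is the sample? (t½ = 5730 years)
Age = t½ × log₂(A₀/A) = 17690 years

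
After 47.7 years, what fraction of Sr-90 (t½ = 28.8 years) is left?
N/N₀ = (1/2)^(t/t½) = 0.3173 = 31.7%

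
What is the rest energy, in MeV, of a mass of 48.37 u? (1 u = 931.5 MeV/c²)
E = mc² = 45060 MeV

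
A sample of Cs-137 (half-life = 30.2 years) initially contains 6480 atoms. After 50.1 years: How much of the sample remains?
N = N₀(1/2)^(t/t½) = 2052 atoms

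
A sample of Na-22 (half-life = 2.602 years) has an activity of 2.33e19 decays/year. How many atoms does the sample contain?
N = A/λ = 8.747e19 atoms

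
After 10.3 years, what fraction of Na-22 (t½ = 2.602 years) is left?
N/N₀ = (1/2)^(t/t½) = 0.06432 = 6.43%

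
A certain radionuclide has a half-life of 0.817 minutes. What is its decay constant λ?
λ = ln(2)/t½ = 0.8484 minute⁻¹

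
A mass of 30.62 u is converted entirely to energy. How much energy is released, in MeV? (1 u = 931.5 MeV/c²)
E = mc² = 28520 MeV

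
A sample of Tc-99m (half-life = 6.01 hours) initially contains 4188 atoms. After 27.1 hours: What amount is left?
N = N₀(1/2)^(t/t½) = 183.9 atoms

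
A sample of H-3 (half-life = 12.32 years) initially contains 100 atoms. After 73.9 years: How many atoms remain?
N = N₀(1/2)^(t/t½) = 1.564 atoms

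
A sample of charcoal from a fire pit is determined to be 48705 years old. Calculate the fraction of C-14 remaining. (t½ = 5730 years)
N/N₀ = (1/2)^(t/t½) = 0.002762 = 0.276%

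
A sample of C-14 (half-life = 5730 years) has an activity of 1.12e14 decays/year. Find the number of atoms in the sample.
N = A/λ = 9.259e17 atoms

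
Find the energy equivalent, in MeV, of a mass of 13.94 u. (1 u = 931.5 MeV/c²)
E = mc² = 12990 MeV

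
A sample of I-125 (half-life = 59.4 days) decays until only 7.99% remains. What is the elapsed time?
t = t½ × log₂(N₀/N) = 216.6 days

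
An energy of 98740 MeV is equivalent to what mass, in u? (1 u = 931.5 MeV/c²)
m = E/c² = 106 u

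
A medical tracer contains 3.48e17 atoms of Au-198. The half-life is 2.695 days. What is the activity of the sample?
A = λN = 8.95e16 decays/day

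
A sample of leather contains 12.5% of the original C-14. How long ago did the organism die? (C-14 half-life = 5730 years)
Age = t½ × log₂(1/ratio) = 17190 years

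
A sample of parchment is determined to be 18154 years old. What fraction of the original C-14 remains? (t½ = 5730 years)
N/N₀ = (1/2)^(t/t½) = 0.1112 = 11.1%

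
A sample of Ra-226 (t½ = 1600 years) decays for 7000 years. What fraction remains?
N/N₀ = (1/2)^(t/t½) = 0.04819 = 4.82%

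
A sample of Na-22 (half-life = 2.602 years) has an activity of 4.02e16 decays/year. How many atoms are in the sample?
N = A/λ = 1.509e17 atoms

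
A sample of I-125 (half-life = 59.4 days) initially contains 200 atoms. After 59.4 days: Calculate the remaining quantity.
N = N₀(1/2)^(t/t½) = 100 atoms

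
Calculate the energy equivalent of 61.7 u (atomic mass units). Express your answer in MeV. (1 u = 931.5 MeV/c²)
E = mc² = 57470 MeV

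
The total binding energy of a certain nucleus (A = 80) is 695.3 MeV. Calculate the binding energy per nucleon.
B.E./A = 695.3/80 = 8.691 MeV/nucleon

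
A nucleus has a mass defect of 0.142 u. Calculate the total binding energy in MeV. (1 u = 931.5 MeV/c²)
B.E. = Δm × 931.5 = 132.3 MeV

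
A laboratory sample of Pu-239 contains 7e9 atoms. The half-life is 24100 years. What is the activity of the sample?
A = λN = 2.013e5 decays/year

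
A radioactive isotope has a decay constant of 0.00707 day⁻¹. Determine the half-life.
t½ = ln(2)/λ = 98.04 days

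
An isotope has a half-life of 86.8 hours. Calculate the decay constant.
λ = ln(2)/t½ = 0.007986 hour⁻¹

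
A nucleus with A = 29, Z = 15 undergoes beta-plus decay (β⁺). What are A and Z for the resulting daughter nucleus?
Daughter: A = 29, Z = 14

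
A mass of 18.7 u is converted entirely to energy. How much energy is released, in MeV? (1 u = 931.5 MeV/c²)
E = mc² = 17420 MeV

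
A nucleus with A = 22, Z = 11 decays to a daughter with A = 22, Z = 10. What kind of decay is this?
ΔA = 0, ΔZ = -1 ⇒ beta-plus decay (β⁺) or electron capture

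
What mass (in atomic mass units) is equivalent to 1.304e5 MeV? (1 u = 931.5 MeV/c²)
m = E/c² = 140 u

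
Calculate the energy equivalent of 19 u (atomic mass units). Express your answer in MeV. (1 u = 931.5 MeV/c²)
E = mc² = 17700 MeV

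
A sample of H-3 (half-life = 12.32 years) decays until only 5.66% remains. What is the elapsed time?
t = t½ × log₂(N₀/N) = 51.04 years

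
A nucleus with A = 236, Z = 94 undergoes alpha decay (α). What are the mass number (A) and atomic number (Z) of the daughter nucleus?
Daughter: A = 232, Z = 92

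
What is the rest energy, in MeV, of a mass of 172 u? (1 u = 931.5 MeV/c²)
E = mc² = 1.602e5 MeV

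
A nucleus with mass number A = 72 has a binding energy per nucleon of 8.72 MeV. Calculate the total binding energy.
B.E. = 8.72 × 72 = 627.8 MeV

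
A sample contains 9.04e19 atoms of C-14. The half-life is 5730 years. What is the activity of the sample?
A = λN = 1.094e16 decays/year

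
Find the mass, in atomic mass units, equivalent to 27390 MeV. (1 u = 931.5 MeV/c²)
m = E/c² = 29.4 u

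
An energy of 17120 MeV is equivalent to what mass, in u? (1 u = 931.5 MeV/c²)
m = E/c² = 18.38 u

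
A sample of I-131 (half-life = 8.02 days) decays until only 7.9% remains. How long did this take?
t = t½ × log₂(N₀/N) = 29.37 days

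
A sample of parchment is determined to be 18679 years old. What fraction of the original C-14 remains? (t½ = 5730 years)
N/N₀ = (1/2)^(t/t½) = 0.1044 = 10.4%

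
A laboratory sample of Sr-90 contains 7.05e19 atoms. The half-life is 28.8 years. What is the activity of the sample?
A = λN = 1.697e18 decays/year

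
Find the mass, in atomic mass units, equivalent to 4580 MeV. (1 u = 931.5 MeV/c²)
m = E/c² = 4.917 u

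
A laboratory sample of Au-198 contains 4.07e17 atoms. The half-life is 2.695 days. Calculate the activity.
A = λN = 1.047e17 decays/day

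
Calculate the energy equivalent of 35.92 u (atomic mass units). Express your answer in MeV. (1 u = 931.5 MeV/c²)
E = mc² = 33460 MeV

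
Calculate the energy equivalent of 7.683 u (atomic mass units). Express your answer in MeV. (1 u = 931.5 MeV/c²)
E = mc² = 7157 MeV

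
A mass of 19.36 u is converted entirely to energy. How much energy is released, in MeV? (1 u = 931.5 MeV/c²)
E = mc² = 18030 MeV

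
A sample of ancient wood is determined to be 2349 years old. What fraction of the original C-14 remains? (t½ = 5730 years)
N/N₀ = (1/2)^(t/t½) = 0.7527 = 75.3%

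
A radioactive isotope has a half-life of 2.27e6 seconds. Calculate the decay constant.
λ = ln(2)/t½ = 3.054e-7 second⁻¹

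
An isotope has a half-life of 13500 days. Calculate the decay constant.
λ = ln(2)/t½ = 5.134e-5 day⁻¹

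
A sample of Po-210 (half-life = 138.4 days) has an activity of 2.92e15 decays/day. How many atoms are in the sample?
N = A/λ = 5.83e17 atoms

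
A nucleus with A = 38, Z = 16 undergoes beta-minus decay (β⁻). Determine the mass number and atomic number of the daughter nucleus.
Daughter: A = 38, Z = 17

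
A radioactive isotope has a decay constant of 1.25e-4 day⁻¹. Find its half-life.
t½ = ln(2)/λ = 5545 days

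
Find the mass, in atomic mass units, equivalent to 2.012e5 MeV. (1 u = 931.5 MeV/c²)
m = E/c² = 216 u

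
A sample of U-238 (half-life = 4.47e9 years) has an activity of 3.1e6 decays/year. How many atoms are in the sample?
N = A/λ = 1.999e16 atoms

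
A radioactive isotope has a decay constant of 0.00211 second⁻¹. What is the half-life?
t½ = ln(2)/λ = 328.5 seconds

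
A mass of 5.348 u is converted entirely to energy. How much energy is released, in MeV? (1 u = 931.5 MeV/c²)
E = mc² = 4982 MeV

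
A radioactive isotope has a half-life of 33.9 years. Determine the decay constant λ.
λ = ln(2)/t½ = 0.02045 year⁻¹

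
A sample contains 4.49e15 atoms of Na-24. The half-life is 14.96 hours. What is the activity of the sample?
A = λN = 2.08e14 decays/hour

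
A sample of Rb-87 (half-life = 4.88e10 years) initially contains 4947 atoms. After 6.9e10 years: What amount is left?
N = N₀(1/2)^(t/t½) = 1857 atoms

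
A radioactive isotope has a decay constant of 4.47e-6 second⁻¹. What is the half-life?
t½ = ln(2)/λ = 1.551e5 seconds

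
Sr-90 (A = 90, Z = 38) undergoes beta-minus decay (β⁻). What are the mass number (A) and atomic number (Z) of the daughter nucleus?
Daughter: A = 90, Z = 39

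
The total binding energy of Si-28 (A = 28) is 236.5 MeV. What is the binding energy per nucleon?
B.E./A = 236.5/28 = 8.446 MeV/nucleon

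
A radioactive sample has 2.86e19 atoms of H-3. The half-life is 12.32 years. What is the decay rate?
A = λN = 1.609e18 decays/year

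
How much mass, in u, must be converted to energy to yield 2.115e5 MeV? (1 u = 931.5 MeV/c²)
m = E/c² = 227.1 u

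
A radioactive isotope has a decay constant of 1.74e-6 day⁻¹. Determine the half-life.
t½ = ln(2)/λ = 3.984e5 days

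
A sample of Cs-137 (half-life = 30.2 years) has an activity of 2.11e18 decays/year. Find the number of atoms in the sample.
N = A/λ = 9.193e19 atoms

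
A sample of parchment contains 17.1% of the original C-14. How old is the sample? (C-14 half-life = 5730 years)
Age = t½ × log₂(1/ratio) = 14600 years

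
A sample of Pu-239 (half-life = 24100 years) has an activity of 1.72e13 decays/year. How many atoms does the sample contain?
N = A/λ = 5.98e17 atoms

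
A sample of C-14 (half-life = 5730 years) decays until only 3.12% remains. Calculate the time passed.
t = t½ × log₂(N₀/N) = 28660 years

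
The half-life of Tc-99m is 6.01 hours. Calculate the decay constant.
λ = ln(2)/t½ = 0.1153 hour⁻¹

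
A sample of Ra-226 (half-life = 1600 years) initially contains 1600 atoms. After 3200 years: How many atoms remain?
N = N₀(1/2)^(t/t½) = 400 atoms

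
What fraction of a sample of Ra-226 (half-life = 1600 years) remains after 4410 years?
N/N₀ = (1/2)^(t/t½) = 0.148 = 14.8%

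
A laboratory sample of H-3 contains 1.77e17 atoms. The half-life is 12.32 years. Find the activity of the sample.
A = λN = 9.958e15 decays/year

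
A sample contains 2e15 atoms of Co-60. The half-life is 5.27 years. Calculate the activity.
A = λN = 2.631e14 decays/year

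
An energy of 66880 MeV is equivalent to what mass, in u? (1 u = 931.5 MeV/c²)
m = E/c² = 71.8 u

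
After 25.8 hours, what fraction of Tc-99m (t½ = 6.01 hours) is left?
N/N₀ = (1/2)^(t/t½) = 0.05102 = 5.1%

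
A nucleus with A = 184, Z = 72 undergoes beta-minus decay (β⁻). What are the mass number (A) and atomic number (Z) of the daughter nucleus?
Daughter: A = 184, Z = 73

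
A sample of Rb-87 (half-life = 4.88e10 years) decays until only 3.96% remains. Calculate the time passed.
t = t½ × log₂(N₀/N) = 2.273e11 years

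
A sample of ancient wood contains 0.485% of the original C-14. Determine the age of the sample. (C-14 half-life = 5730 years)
Age = t½ × log₂(1/ratio) = 44050 years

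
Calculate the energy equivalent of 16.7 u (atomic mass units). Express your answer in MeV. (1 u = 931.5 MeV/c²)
E = mc² = 15560 MeV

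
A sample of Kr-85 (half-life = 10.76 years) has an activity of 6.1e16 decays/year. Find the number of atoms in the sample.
N = A/λ = 9.469e17 atoms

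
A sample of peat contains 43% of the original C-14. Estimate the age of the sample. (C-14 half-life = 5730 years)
Age = t½ × log₂(1/ratio) = 6977 years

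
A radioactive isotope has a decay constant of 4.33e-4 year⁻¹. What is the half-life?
t½ = ln(2)/λ = 1601 years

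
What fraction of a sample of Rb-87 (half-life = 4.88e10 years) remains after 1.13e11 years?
N/N₀ = (1/2)^(t/t½) = 0.2009 = 20.1%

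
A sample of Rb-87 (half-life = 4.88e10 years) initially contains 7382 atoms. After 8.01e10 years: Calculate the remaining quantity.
N = N₀(1/2)^(t/t½) = 2366 atoms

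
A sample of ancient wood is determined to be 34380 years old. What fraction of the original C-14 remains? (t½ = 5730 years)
N/N₀ = (1/2)^(t/t½) = 0.01562 = 1.56%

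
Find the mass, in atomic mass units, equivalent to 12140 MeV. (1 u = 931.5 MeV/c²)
m = E/c² = 13.03 u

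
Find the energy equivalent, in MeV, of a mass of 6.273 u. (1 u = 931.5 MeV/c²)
E = mc² = 5843 MeV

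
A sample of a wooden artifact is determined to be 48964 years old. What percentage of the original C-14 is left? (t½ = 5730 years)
N/N₀ = (1/2)^(t/t½) = 0.002677 = 0.268%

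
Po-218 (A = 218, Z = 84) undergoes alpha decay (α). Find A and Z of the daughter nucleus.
Daughter: A = 214, Z = 82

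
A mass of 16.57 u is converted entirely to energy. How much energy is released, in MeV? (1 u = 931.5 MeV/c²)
E = mc² = 15430 MeV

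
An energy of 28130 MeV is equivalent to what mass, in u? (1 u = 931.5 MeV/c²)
m = E/c² = 30.2 u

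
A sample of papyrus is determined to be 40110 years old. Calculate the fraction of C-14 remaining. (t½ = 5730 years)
N/N₀ = (1/2)^(t/t½) = 0.007812 = 0.781%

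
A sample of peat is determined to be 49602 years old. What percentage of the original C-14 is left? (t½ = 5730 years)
N/N₀ = (1/2)^(t/t½) = 0.002478 = 0.248%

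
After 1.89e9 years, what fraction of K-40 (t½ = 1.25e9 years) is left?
N/N₀ = (1/2)^(t/t½) = 0.3506 = 35.1%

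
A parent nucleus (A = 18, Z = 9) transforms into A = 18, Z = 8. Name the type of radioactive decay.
ΔA = 0, ΔZ = -1 ⇒ beta-plus decay (β⁺) or electron capture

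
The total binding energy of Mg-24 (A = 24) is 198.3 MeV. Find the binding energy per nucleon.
B.E./A = 198.3/24 = 8.263 MeV/nucleon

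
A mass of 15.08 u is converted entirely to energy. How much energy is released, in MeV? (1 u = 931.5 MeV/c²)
E = mc² = 14050 MeV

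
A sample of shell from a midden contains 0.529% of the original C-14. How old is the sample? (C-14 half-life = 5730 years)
Age = t½ × log₂(1/ratio) = 43330 years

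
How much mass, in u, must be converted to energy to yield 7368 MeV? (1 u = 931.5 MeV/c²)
m = E/c² = 7.91 u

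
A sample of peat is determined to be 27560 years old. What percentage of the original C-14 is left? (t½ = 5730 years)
N/N₀ = (1/2)^(t/t½) = 0.03565 = 3.57%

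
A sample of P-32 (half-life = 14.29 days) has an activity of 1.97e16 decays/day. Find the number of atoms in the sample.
N = A/λ = 4.061e17 atoms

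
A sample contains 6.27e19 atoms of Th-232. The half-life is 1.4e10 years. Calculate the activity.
A = λN = 3.104e9 decays/year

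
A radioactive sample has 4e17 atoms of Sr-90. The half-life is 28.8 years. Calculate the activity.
A = λN = 9.627e15 decays/year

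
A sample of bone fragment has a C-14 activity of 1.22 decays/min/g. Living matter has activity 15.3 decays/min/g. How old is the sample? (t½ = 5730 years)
Age = t½ × log₂(A₀/A) = 20910 years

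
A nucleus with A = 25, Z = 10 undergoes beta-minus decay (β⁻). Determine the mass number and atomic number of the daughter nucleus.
Daughter: A = 25, Z = 11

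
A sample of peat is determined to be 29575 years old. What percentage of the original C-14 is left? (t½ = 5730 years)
N/N₀ = (1/2)^(t/t½) = 0.02794 = 2.79%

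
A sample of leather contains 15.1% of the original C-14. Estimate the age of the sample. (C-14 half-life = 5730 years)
Age = t½ × log₂(1/ratio) = 15630 years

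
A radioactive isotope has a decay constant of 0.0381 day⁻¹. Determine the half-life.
t½ = ln(2)/λ = 18.19 days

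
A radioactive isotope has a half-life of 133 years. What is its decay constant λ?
λ = ln(2)/t½ = 0.005212 year⁻¹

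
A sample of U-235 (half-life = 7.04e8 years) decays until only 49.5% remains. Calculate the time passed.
t = t½ × log₂(N₀/N) = 7.142e8 years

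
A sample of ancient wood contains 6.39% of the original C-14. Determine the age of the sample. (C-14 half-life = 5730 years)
Age = t½ × log₂(1/ratio) = 22740 years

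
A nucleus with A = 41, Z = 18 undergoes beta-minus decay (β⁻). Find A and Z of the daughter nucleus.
Daughter: A = 41, Z = 19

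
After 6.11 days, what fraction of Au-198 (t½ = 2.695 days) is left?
N/N₀ = (1/2)^(t/t½) = 0.2077 = 20.8%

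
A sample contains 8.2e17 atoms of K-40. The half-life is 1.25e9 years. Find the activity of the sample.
A = λN = 4.547e8 decays/year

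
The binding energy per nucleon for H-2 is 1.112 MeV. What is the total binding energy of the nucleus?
B.E. = 1.112 × 2 = 2.224 MeV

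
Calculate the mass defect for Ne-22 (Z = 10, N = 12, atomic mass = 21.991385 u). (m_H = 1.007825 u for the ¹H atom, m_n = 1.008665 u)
Δm = Z·m_H + N·m_n − M = 0.1908 u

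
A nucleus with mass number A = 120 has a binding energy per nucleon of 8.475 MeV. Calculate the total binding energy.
B.E. = 8.475 × 120 = 1017 MeV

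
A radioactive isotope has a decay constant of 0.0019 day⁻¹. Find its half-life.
t½ = ln(2)/λ = 364.8 days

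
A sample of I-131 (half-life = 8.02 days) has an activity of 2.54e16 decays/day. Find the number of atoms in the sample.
N = A/λ = 2.939e17 atoms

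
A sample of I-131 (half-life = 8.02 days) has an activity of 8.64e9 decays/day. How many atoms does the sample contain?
N = A/λ = 9.997e10 atoms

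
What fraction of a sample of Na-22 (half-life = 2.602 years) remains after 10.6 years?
N/N₀ = (1/2)^(t/t½) = 0.05938 = 5.94%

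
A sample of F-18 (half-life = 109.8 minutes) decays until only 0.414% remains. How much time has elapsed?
t = t½ × log₂(N₀/N) = 869.2 minutes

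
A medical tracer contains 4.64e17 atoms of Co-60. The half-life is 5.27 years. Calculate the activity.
A = λN = 6.103e16 decays/year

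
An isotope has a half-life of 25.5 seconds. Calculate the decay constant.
λ = ln(2)/t½ = 0.02718 second⁻¹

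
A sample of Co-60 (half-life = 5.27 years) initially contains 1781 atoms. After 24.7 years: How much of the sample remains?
N = N₀(1/2)^(t/t½) = 69.15 atoms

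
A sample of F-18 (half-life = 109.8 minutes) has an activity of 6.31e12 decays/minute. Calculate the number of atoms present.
N = A/λ = 9.996e14 atoms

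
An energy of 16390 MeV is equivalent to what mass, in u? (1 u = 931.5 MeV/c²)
m = E/c² = 17.6 u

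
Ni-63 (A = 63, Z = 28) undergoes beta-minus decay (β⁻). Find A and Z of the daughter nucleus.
Daughter: A = 63, Z = 29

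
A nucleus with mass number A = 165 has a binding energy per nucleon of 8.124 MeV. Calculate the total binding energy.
B.E. = 8.124 × 165 = 1340 MeV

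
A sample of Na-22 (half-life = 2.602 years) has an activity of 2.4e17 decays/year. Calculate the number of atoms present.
N = A/λ = 9.009e17 atoms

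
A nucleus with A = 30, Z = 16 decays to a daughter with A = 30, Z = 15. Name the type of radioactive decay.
ΔA = 0, ΔZ = -1 ⇒ beta-plus decay (β⁺) or electron capture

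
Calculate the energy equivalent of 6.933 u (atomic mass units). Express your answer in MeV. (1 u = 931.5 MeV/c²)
E = mc² = 6458 MeV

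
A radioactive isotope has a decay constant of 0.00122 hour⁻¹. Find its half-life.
t½ = ln(2)/λ = 568.2 hours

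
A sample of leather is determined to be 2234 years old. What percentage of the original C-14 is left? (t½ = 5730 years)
N/N₀ = (1/2)^(t/t½) = 0.7632 = 76.3%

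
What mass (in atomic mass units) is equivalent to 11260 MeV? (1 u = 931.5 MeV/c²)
m = E/c² = 12.09 u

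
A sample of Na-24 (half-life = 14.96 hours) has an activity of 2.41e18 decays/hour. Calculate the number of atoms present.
N = A/λ = 5.201e19 atoms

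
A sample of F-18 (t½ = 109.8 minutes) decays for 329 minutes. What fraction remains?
N/N₀ = (1/2)^(t/t½) = 0.1253 = 12.5%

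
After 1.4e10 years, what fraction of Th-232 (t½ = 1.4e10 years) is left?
N/N₀ = (1/2)^(t/t½) = 0.5 = 50%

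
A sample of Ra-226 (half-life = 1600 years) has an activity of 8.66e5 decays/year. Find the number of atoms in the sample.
N = A/λ = 1.999e9 atoms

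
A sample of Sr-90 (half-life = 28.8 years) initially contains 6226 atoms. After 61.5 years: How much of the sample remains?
N = N₀(1/2)^(t/t½) = 1417 atoms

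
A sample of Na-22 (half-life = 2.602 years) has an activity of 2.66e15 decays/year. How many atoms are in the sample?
N = A/λ = 9.985e15 atoms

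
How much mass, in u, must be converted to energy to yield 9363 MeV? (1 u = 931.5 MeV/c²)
m = E/c² = 10.05 u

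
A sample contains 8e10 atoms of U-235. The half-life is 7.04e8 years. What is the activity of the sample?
A = λN = 78.77 decays/year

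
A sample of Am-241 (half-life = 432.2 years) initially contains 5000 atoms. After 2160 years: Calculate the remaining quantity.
N = N₀(1/2)^(t/t½) = 156.5 atoms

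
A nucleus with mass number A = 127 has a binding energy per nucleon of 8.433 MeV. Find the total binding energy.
B.E. = 8.433 × 127 = 1071 MeV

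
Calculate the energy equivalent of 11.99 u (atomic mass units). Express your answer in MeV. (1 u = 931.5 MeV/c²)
E = mc² = 11170 MeV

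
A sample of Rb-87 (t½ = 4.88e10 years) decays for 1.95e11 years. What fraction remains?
N/N₀ = (1/2)^(t/t½) = 0.06268 = 6.27%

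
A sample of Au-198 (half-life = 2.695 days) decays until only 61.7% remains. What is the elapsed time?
t = t½ × log₂(N₀/N) = 1.877 days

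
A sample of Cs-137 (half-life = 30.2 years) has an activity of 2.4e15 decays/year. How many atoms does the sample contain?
N = A/λ = 1.046e17 atoms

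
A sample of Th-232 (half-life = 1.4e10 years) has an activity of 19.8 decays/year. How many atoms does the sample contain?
N = A/λ = 3.999e11 atoms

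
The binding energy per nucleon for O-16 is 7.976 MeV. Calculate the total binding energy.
B.E. = 7.976 × 16 = 127.6 MeV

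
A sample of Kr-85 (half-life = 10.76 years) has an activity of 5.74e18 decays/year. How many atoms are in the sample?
N = A/λ = 8.91e19 atoms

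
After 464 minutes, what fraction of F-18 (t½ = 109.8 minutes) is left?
N/N₀ = (1/2)^(t/t½) = 0.05344 = 5.34%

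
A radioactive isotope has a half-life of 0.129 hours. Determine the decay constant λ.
λ = ln(2)/t½ = 5.373 hour⁻¹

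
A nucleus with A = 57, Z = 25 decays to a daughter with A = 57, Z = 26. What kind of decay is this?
ΔA = 0, ΔZ = +1 ⇒ beta-minus decay (β⁻)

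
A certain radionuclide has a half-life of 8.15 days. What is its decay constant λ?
λ = ln(2)/t½ = 0.08505 day⁻¹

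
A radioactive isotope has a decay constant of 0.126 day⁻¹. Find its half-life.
t½ = ln(2)/λ = 5.501 days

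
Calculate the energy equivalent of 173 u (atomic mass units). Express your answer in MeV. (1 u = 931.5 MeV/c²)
E = mc² = 1.611e5 MeV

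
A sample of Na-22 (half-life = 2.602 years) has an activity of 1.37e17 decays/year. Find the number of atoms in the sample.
N = A/λ = 5.143e17 atoms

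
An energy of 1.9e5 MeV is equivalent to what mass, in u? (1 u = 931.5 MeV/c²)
m = E/c² = 204 u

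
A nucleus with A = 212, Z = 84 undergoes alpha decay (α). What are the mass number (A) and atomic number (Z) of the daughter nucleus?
Daughter: A = 208, Z = 82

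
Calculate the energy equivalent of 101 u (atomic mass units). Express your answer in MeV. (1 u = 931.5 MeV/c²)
E = mc² = 94080 MeV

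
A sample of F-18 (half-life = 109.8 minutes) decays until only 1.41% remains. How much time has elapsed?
t = t½ × log₂(N₀/N) = 675.1 minutes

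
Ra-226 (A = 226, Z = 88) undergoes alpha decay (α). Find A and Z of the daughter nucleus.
Daughter: A = 222, Z = 86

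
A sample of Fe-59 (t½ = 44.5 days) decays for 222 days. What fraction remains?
N/N₀ = (1/2)^(t/t½) = 0.03149 = 3.15%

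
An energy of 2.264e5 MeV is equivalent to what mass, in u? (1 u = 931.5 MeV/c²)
m = E/c² = 243 u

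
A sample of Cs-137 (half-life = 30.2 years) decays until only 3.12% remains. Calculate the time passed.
t = t½ × log₂(N₀/N) = 151.1 years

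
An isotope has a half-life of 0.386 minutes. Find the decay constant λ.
λ = ln(2)/t½ = 1.796 minute⁻¹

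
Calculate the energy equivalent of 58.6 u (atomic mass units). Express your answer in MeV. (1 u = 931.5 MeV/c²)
E = mc² = 54590 MeV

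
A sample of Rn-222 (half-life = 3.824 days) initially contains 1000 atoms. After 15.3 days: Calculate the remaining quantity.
N = N₀(1/2)^(t/t½) = 62.45 atoms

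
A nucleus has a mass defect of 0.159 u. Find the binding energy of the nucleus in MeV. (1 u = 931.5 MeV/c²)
B.E. = Δm × 931.5 = 148.1 MeV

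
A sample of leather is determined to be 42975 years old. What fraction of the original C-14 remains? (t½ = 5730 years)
N/N₀ = (1/2)^(t/t½) = 0.005524 = 0.552%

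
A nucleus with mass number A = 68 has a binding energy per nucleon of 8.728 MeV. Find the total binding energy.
B.E. = 8.728 × 68 = 593.5 MeV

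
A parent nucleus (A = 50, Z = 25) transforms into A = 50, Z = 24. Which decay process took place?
ΔA = 0, ΔZ = -1 ⇒ beta-plus decay (β⁺) or electron capture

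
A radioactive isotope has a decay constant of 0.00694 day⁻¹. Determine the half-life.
t½ = ln(2)/λ = 99.88 days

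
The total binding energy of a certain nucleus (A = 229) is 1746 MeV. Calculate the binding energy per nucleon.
B.E./A = 1746/229 = 7.624 MeV/nucleon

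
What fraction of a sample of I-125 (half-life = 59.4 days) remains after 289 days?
N/N₀ = (1/2)^(t/t½) = 0.03431 = 3.43%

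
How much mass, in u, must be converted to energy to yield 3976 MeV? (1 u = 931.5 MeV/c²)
m = E/c² = 4.268 u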